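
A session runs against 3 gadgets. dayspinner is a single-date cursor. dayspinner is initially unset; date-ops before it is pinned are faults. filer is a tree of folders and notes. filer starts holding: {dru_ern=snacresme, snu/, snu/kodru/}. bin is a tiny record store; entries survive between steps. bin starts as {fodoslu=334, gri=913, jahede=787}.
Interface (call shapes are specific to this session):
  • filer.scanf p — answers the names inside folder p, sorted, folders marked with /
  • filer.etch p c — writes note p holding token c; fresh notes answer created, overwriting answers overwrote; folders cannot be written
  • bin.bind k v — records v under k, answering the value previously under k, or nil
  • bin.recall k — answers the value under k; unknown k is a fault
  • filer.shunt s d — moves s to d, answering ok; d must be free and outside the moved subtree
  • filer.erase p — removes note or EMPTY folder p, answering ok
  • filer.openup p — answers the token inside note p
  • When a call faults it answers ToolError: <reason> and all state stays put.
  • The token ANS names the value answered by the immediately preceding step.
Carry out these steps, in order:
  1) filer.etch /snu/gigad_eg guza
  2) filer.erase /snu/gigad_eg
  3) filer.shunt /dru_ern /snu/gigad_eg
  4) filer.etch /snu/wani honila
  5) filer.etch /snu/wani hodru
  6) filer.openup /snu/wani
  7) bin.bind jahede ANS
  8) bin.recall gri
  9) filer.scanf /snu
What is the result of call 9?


Answer: [gigad_eg, kodru/, wani]

Derivation:
Step: etch[p=/snu/gigad_eg; c=guza]
Result: created
Step: erase[p=/snu/gigad_eg]
Result: ok
Step: shunt[s=/dru_ern; d=/snu/gigad_eg]
Result: ok
Step: etch[p=/snu/wani; c=honila]
Result: created
Step: etch[p=/snu/wani; c=hodru]
Result: overwrote
Step: openup[p=/snu/wani]
Result: hodru
Step: bind[k=jahede; v=ANS]
Result: 787
Step: recall[k=gri]
Result: 913
Step: scanf[p=/snu]
Result: [gigad_eg, kodru/, wani]


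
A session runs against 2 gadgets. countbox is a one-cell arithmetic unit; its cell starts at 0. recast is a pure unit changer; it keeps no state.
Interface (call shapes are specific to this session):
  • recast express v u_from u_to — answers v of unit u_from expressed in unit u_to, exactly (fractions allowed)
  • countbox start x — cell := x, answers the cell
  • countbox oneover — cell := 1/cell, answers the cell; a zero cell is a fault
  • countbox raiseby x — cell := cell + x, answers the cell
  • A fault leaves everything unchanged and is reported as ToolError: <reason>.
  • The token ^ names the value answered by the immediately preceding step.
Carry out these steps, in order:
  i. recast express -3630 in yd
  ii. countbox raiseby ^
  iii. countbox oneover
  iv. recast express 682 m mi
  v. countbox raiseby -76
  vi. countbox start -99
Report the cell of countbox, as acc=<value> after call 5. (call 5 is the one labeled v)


>> recast express(v=-3630, u_from=in, u_to=yd)
<< -605/6
>> countbox raiseby(x=^)
<< -605/6
>> countbox oneover()
<< -6/605
>> recast express(v=682, u_from=m, u_to=mi)
<< 3875/9144
>> countbox raiseby(x=-76)
<< -45986/605
>> countbox start(x=-99)
<< -99

Answer: acc=-45986/605


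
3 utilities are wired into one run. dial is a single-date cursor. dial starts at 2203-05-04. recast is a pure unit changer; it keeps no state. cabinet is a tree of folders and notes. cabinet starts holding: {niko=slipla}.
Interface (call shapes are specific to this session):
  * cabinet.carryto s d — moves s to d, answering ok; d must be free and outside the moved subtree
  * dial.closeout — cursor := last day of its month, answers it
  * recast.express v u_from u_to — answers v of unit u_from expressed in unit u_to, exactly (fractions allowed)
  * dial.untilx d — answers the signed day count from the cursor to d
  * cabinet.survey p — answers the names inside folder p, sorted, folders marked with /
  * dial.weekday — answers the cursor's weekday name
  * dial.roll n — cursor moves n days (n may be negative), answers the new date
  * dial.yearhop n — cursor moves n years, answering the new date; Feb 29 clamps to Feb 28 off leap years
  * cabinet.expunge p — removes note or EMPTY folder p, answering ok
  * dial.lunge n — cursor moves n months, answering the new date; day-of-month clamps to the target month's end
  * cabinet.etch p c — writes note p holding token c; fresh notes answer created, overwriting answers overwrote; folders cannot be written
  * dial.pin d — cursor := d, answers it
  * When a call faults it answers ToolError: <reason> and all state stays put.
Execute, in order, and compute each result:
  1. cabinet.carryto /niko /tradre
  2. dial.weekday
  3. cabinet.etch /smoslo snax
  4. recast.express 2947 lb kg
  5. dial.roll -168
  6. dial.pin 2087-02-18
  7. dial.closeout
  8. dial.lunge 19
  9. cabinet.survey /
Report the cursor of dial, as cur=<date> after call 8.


→ cabinet.carryto(s=/niko, d=/tradre)
← ok
→ dial.weekday()
← Wednesday
→ cabinet.etch(p=/smoslo, c=snax)
← created
→ recast.express(v=2947, u_from=lb, u_to=kg)
← 133673671439/100000000
→ dial.roll(n=-168)
← 2202-11-17
→ dial.pin(d=2087-02-18)
← 2087-02-18
→ dial.closeout()
← 2087-02-28
→ dial.lunge(n=19)
← 2088-09-28
→ cabinet.survey(p=/)
← [smoslo, tradre]

Answer: cur=2088-09-28


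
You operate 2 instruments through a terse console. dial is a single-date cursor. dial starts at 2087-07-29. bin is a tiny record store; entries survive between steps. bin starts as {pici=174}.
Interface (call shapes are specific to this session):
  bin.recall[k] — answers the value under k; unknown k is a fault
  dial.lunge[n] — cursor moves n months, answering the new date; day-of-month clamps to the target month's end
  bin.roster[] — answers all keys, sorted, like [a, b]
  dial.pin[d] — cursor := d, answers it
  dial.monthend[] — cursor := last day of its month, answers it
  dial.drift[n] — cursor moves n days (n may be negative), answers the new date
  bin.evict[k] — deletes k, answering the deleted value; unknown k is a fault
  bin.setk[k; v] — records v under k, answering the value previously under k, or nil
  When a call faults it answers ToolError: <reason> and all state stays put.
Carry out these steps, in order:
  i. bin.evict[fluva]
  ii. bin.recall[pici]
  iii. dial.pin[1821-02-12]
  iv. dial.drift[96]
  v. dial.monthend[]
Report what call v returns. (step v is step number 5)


# bin.evict(fluva) == ToolError: no such key fluva
# bin.recall(pici) == 174
# dial.pin(1821-02-12) == 1821-02-12
# dial.drift(96) == 1821-05-19
# dial.monthend() == 1821-05-31

Answer: 1821-05-31


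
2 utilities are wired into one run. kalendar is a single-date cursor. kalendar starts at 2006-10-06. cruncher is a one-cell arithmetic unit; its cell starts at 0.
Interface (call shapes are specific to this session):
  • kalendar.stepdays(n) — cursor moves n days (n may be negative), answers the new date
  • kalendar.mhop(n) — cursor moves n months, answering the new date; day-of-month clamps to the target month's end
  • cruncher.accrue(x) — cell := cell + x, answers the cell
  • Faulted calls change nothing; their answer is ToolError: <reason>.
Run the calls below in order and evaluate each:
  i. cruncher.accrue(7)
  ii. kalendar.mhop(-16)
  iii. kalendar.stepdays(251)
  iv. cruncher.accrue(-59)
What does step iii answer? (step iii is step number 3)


Answer: 2006-02-12

Derivation:
>>> cruncher.accrue x→7
= 7
>>> kalendar.mhop n→-16
= 2005-06-06
>>> kalendar.stepdays n→251
= 2006-02-12
>>> cruncher.accrue x→-59
= -52


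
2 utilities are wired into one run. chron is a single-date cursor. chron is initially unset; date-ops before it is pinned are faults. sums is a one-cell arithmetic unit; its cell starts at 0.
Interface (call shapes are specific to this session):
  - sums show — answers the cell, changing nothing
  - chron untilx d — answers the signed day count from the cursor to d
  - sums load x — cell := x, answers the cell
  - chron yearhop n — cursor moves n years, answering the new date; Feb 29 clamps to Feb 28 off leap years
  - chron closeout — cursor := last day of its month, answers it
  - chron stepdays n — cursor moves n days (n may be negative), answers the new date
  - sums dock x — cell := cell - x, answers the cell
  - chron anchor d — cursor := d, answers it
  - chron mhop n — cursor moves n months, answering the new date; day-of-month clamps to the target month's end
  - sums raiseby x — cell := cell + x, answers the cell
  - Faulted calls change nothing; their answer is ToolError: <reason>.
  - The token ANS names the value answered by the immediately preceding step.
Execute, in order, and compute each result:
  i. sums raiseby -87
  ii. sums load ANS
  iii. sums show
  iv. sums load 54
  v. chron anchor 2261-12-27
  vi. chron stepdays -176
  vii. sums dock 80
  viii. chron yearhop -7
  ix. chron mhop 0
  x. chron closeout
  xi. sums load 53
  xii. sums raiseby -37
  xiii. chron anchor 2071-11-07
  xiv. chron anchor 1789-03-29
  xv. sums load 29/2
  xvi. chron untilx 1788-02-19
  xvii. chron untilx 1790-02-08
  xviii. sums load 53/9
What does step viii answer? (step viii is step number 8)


Act: sums raiseby[x→-87]
Obs: -87
Act: sums load[x→ANS]
Obs: -87
Act: sums show[]
Obs: -87
Act: sums load[x→54]
Obs: 54
Act: chron anchor[d→2261-12-27]
Obs: 2261-12-27
Act: chron stepdays[n→-176]
Obs: 2261-07-04
Act: sums dock[x→80]
Obs: -26
Act: chron yearhop[n→-7]
Obs: 2254-07-04
Act: chron mhop[n→0]
Obs: 2254-07-04
Act: chron closeout[]
Obs: 2254-07-31
Act: sums load[x→53]
Obs: 53
Act: sums raiseby[x→-37]
Obs: 16
Act: chron anchor[d→2071-11-07]
Obs: 2071-11-07
Act: chron anchor[d→1789-03-29]
Obs: 1789-03-29
Act: sums load[x→29/2]
Obs: 29/2
Act: chron untilx[d→1788-02-19]
Obs: -404
Act: chron untilx[d→1790-02-08]
Obs: 316
Act: sums load[x→53/9]
Obs: 53/9

Answer: 2254-07-04


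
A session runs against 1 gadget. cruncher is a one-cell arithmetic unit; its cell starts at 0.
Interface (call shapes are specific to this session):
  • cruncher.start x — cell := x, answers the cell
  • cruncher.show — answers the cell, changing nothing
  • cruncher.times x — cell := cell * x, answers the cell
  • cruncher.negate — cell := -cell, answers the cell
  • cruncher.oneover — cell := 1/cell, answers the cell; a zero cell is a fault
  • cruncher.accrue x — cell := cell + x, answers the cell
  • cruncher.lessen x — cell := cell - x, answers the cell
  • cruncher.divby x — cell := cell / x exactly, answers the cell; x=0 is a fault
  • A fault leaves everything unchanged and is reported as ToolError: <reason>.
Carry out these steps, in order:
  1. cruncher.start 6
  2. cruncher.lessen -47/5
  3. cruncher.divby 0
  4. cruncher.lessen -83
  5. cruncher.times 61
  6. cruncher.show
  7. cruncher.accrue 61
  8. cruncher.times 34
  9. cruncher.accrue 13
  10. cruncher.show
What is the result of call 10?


% start x=6
[out] 6
% lessen x=-47/5
[out] 77/5
% divby x=0
[out] ToolError: division by zero
% lessen x=-83
[out] 492/5
% times x=61
[out] 30012/5
% show
[out] 30012/5
% accrue x=61
[out] 30317/5
% times x=34
[out] 1030778/5
% accrue x=13
[out] 1030843/5
% show
[out] 1030843/5

Answer: 1030843/5


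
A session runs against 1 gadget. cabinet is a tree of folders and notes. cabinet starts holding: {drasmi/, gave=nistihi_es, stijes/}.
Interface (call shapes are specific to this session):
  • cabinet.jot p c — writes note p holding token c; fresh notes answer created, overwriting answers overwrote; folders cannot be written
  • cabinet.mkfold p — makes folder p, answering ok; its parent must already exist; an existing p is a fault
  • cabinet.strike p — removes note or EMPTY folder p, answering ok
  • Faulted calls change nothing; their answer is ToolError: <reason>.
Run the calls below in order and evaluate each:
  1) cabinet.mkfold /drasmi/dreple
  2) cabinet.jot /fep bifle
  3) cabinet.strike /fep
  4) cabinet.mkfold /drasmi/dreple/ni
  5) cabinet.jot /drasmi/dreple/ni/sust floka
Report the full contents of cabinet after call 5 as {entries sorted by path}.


Answer: {drasmi/, drasmi/dreple/, drasmi/dreple/ni/, drasmi/dreple/ni/sust=floka, gave=nistihi_es, stijes/}

Derivation:
;; 1. mkfold(/drasmi/dreple) -> ok
;; 2. jot(/fep, bifle) -> created
;; 3. strike(/fep) -> ok
;; 4. mkfold(/drasmi/dreple/ni) -> ok
;; 5. jot(/drasmi/dreple/ni/sust, floka) -> created


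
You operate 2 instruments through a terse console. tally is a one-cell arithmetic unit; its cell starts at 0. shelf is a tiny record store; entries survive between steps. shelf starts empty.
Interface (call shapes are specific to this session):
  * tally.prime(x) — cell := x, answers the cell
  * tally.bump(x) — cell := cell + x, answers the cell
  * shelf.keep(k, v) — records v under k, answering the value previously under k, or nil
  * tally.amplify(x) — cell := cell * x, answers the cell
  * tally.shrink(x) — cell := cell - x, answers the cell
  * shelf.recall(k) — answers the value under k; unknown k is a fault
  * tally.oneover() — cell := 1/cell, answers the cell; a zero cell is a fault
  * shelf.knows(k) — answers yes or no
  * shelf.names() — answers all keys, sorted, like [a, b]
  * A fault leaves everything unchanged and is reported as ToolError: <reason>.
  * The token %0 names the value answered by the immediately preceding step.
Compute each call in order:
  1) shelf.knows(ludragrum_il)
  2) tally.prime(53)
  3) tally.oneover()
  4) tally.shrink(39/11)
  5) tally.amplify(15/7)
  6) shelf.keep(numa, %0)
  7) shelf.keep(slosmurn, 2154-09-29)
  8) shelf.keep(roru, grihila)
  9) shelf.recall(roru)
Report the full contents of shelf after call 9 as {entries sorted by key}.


Answer: {numa=-30840/4081, roru=grihila, slosmurn=2154-09-29}

Derivation:
-> shelf.knows(k→ludragrum_il)
<- no
-> tally.prime(x→53)
<- 53
-> tally.oneover()
<- 1/53
-> tally.shrink(x→39/11)
<- -2056/583
-> tally.amplify(x→15/7)
<- -30840/4081
-> shelf.keep(k→numa, v→%0)
<- nil
-> shelf.keep(k→slosmurn, v→2154-09-29)
<- nil
-> shelf.keep(k→roru, v→grihila)
<- nil
-> shelf.recall(k→roru)
<- grihila


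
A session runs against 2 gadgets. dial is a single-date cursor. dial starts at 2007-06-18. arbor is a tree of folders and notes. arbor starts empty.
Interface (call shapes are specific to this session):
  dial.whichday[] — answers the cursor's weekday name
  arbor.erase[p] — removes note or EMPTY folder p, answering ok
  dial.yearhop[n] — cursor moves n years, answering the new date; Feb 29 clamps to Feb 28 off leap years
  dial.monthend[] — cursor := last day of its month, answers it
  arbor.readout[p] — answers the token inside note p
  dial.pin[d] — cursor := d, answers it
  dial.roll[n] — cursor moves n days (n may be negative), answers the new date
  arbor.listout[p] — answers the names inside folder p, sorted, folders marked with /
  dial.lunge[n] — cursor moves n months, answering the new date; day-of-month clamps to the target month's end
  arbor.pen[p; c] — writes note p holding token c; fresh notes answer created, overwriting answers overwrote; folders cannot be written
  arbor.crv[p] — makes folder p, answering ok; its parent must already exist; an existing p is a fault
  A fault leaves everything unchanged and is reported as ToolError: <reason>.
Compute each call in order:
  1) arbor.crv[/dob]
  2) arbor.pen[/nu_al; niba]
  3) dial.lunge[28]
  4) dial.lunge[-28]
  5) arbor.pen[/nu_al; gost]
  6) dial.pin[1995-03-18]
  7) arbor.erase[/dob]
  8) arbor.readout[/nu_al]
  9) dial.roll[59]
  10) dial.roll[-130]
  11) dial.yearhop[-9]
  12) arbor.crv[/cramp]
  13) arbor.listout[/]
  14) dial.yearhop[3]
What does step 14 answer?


Answer: 1989-01-06

Derivation:
% 1. crv(p='/dob') : ok
% 2. pen(p='/nu_al', c='niba') : created
% 3. lunge(n='28') : 2009-10-18
% 4. lunge(n='-28') : 2007-06-18
% 5. pen(p='/nu_al', c='gost') : overwrote
% 6. pin(d='1995-03-18') : 1995-03-18
% 7. erase(p='/dob') : ok
% 8. readout(p='/nu_al') : gost
% 9. roll(n='59') : 1995-05-16
% 10. roll(n='-130') : 1995-01-06
% 11. yearhop(n='-9') : 1986-01-06
% 12. crv(p='/cramp') : ok
% 13. listout(p='/') : [cramp/, nu_al]
% 14. yearhop(n='3') : 1989-01-06


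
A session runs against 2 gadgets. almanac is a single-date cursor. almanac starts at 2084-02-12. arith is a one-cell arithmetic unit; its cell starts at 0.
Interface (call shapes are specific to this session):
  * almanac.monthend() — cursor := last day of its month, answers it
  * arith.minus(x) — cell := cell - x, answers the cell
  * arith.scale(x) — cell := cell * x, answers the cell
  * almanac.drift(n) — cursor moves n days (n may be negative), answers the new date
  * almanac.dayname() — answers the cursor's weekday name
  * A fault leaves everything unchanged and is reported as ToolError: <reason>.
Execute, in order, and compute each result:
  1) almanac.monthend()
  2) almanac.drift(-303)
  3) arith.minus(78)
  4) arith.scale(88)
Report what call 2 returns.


I invoke almanac.monthend(), and see 2084-02-29.
Invoking almanac.drift with n: -303, and see 2083-05-02.
Calling arith.minus with x: 78, and observe -78.
Next I call arith.scale with x: 88, and see -6864.

Answer: 2083-05-02


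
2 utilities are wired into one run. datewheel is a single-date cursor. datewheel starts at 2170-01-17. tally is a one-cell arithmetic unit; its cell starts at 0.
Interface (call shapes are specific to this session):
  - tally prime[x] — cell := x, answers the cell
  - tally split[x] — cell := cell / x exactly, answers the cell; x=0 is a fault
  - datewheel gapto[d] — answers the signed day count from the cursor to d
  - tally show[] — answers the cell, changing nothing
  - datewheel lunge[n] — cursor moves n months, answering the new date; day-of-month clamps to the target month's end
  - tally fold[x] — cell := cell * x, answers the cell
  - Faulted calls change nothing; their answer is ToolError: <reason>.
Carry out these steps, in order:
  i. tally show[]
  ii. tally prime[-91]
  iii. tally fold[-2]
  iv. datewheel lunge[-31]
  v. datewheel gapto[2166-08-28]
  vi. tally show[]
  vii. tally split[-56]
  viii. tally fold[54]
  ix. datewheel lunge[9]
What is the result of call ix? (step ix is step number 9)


Answer: 2168-03-17

Derivation:
Using tally show(), — result: 0.
I run tally prime on x: -91, and see -91.
I use tally fold on x: -2, — result: 182.
Using datewheel lunge on n: -31, and see 2167-06-17.
I call datewheel gapto on d: 2166-08-28, and observe -293.
I run tally show, yielding 182.
Now I run tally split on x: -56, — result: -13/4.
Calling tally fold on x: 54, and see -351/2.
Next I call datewheel lunge on n: 9, and observe 2168-03-17.


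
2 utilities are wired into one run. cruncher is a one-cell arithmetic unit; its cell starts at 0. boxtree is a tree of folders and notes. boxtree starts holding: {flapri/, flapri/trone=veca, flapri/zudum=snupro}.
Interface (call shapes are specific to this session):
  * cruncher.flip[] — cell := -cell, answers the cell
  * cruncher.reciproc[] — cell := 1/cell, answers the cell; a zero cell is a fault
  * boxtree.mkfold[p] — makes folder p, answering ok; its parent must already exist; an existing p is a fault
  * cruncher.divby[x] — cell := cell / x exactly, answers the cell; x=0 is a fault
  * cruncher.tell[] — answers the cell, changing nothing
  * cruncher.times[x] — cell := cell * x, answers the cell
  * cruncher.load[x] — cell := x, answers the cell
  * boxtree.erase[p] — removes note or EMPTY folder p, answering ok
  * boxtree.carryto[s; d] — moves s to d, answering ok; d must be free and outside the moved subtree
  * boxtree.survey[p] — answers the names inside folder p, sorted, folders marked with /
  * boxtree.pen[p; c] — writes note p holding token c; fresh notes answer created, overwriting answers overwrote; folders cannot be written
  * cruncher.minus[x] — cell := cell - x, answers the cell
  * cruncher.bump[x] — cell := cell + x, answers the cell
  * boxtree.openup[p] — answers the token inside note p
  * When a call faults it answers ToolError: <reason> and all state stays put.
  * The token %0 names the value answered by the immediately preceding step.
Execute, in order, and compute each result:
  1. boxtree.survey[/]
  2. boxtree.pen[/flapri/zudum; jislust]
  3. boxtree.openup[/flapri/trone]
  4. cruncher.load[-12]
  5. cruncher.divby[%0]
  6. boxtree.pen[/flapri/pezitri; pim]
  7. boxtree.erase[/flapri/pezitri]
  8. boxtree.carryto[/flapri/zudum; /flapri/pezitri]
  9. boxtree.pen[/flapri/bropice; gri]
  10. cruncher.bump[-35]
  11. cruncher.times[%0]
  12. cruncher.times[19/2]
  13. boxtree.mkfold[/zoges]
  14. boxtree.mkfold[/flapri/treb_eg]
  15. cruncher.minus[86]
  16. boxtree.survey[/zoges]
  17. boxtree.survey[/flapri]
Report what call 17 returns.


Answer: [bropice, pezitri, treb_eg/, trone]

Derivation:
% boxtree.survey p→/
= [flapri/]
% boxtree.pen p→/flapri/zudum c→jislust
= overwrote
% boxtree.openup p→/flapri/trone
= veca
% cruncher.load x→-12
= -12
% cruncher.divby x→%0
= 1
% boxtree.pen p→/flapri/pezitri c→pim
= created
% boxtree.erase p→/flapri/pezitri
= ok
% boxtree.carryto s→/flapri/zudum d→/flapri/pezitri
= ok
% boxtree.pen p→/flapri/bropice c→gri
= created
% cruncher.bump x→-35
= -34
% cruncher.times x→%0
= 1156
% cruncher.times x→19/2
= 10982
% boxtree.mkfold p→/zoges
= ok
% boxtree.mkfold p→/flapri/treb_eg
= ok
% cruncher.minus x→86
= 10896
% boxtree.survey p→/zoges
= []
% boxtree.survey p→/flapri
= [bropice, pezitri, treb_eg/, trone]


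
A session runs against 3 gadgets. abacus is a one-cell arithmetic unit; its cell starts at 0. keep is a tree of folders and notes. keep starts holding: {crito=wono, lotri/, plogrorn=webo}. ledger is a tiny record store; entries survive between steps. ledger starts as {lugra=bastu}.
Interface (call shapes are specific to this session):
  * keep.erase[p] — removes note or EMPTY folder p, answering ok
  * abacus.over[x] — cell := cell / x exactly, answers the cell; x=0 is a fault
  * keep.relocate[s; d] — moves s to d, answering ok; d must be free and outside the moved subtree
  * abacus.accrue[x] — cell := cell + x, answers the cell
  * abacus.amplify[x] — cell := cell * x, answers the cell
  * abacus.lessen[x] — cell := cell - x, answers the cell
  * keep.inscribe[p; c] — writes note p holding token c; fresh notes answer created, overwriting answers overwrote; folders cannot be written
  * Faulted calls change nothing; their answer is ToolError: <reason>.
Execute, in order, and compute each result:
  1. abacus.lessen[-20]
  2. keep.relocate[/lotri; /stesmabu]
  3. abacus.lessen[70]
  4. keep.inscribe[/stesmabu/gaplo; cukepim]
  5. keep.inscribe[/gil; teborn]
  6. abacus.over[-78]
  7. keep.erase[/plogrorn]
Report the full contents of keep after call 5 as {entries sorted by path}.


;; abacus.lessen(x: -20) => 20
;; keep.relocate(s: /lotri, d: /stesmabu) => ok
;; abacus.lessen(x: 70) => -50
;; keep.inscribe(p: /stesmabu/gaplo, c: cukepim) => created
;; keep.inscribe(p: /gil, c: teborn) => created
;; abacus.over(x: -78) => 25/39
;; keep.erase(p: /plogrorn) => ok

Answer: {crito=wono, gil=teborn, plogrorn=webo, stesmabu/, stesmabu/gaplo=cukepim}


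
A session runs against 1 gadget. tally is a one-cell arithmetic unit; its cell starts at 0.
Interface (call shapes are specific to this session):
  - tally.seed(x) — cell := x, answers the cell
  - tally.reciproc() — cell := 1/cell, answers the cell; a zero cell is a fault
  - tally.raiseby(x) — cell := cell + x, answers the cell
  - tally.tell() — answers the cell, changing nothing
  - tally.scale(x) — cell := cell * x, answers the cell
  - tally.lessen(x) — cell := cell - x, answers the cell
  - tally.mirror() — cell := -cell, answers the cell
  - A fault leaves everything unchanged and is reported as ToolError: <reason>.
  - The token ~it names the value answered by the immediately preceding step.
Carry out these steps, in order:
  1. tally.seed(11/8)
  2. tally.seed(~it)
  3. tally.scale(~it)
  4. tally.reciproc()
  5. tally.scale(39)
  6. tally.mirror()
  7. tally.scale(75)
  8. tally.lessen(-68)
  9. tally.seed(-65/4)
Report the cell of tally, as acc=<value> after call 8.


Do: tally.seed[x='11/8']
See: 11/8
Do: tally.seed[x='~it']
See: 11/8
Do: tally.scale[x='~it']
See: 121/64
Do: tally.reciproc[]
See: 64/121
Do: tally.scale[x='39']
See: 2496/121
Do: tally.mirror[]
See: -2496/121
Do: tally.scale[x='75']
See: -187200/121
Do: tally.lessen[x='-68']
See: -178972/121
Do: tally.seed[x='-65/4']
See: -65/4

Answer: acc=-178972/121


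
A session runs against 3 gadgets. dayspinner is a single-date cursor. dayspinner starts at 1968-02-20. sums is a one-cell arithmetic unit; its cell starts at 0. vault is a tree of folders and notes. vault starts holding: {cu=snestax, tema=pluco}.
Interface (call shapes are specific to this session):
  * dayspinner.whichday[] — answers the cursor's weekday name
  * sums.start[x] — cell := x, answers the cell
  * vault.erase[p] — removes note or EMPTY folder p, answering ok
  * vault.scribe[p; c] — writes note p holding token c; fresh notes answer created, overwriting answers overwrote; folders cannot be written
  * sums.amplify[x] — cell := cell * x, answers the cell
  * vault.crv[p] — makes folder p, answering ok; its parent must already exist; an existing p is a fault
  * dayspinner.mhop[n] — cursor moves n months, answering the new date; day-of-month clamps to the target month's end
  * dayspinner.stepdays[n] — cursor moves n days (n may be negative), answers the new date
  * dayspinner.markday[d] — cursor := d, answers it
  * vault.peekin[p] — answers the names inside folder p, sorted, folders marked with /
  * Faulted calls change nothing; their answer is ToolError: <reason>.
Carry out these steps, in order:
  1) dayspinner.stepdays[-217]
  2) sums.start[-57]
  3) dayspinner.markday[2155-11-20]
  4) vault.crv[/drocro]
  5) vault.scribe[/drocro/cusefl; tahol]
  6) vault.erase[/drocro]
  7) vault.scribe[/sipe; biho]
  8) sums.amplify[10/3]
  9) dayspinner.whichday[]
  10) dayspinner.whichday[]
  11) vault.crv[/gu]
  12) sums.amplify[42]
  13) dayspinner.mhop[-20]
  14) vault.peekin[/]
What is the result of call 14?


Answer: [cu, drocro/, gu/, sipe, tema]

Derivation:
>> dayspinner.stepdays(n=-217)
<< 1967-07-18
>> sums.start(x=-57)
<< -57
>> dayspinner.markday(d=2155-11-20)
<< 2155-11-20
>> vault.crv(p=/drocro)
<< ok
>> vault.scribe(p=/drocro/cusefl, c=tahol)
<< created
>> vault.erase(p=/drocro)
<< ToolError: not empty
>> vault.scribe(p=/sipe, c=biho)
<< created
>> sums.amplify(x=10/3)
<< -190
>> dayspinner.whichday()
<< Thursday
>> dayspinner.whichday()
<< Thursday
>> vault.crv(p=/gu)
<< ok
>> sums.amplify(x=42)
<< -7980
>> dayspinner.mhop(n=-20)
<< 2154-03-20
>> vault.peekin(p=/)
<< [cu, drocro/, gu/, sipe, tema]


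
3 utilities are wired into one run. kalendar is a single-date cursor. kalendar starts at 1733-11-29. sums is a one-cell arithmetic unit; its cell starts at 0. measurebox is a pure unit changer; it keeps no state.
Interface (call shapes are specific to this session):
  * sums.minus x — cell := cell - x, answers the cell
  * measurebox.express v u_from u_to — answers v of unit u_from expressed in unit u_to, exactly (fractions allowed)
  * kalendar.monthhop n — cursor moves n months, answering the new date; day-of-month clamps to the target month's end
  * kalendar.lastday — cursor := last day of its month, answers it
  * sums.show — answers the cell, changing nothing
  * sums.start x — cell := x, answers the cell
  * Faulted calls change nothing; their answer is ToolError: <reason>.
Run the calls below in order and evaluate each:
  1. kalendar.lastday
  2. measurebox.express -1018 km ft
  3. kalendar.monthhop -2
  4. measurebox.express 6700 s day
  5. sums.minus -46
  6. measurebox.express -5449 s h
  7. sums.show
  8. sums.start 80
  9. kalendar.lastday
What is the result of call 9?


>>> kalendar.lastday
[out] 1733-11-30
>>> measurebox.express v=-1018 u_from=km u_to=ft
[out] -1272500000/381
>>> kalendar.monthhop n=-2
[out] 1733-09-30
>>> measurebox.express v=6700 u_from=s u_to=day
[out] 67/864
>>> sums.minus x=-46
[out] 46
>>> measurebox.express v=-5449 u_from=s u_to=h
[out] -5449/3600
>>> sums.show
[out] 46
>>> sums.start x=80
[out] 80
>>> kalendar.lastday
[out] 1733-09-30

Answer: 1733-09-30


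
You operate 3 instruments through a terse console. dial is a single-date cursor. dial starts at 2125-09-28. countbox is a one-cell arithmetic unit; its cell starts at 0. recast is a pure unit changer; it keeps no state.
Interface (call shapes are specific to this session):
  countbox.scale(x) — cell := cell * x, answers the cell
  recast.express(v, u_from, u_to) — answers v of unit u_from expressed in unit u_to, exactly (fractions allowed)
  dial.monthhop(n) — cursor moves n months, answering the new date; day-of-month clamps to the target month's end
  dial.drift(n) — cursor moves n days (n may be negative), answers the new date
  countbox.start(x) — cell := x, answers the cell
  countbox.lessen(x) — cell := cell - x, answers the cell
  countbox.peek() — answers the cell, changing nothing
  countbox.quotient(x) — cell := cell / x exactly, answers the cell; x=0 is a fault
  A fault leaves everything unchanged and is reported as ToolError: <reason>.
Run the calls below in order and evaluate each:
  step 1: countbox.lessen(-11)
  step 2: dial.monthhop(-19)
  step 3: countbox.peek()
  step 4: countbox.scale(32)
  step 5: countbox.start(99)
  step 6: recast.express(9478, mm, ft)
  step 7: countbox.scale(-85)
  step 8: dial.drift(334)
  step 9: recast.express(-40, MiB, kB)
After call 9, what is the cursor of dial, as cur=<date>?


Answer: cur=2125-01-27

Derivation:
·→ countbox.lessen(-11)
·← 11
·→ dial.monthhop(-19)
·← 2124-02-28
·→ countbox.peek()
·← 11
·→ countbox.scale(32)
·← 352
·→ countbox.start(99)
·← 99
·→ recast.express(9478, mm, ft)
·← 23695/762
·→ countbox.scale(-85)
·← -8415
·→ dial.drift(334)
·← 2125-01-27
·→ recast.express(-40, MiB, kB)
·← -1048576/25


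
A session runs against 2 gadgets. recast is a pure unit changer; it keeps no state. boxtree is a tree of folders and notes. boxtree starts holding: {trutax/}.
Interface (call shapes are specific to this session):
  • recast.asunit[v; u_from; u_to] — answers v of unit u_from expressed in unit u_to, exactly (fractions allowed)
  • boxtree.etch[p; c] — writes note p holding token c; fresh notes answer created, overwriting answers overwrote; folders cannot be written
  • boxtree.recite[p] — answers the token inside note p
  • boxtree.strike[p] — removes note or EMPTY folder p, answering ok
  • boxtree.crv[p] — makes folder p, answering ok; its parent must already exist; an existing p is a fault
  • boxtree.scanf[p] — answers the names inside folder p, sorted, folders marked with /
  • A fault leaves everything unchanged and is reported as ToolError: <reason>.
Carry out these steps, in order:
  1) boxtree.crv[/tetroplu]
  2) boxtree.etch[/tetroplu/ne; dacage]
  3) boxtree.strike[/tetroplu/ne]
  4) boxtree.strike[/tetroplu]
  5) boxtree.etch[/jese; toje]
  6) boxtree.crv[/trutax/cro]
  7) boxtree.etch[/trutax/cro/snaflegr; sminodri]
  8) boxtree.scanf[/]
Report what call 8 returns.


Answer: [jese, trutax/]

Derivation:
% boxtree.crv p='/tetroplu'
= ok
% boxtree.etch p='/tetroplu/ne' c='dacage'
= created
% boxtree.strike p='/tetroplu/ne'
= ok
% boxtree.strike p='/tetroplu'
= ok
% boxtree.etch p='/jese' c='toje'
= created
% boxtree.crv p='/trutax/cro'
= ok
% boxtree.etch p='/trutax/cro/snaflegr' c='sminodri'
= created
% boxtree.scanf p='/'
= [jese, trutax/]


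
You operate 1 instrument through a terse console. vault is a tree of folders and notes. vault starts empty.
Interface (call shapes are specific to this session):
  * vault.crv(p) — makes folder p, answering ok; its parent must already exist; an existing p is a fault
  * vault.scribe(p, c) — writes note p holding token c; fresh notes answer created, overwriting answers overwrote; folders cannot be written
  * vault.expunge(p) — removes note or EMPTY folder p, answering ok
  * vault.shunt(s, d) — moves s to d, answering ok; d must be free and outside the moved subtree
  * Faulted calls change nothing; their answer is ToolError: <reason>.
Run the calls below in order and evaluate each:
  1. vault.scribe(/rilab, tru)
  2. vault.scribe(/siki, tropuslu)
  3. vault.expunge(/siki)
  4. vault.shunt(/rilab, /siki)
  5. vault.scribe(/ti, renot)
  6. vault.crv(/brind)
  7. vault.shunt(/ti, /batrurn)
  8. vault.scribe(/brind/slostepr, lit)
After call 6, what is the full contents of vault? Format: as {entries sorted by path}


Invoking vault.scribe with p→/rilab, c→tru, and observe created.
I invoke vault.scribe with p→/siki, c→tropuslu, and observe created.
I run vault.expunge with p→/siki, and observe ok.
Using vault.shunt with s→/rilab, d→/siki, yielding ok.
Next I call vault.scribe with p→/ti, c→renot: created.
I run vault.crv with p→/brind, → ok.
I try vault.shunt with s→/ti, d→/batrurn, yielding ok.
I try vault.scribe with p→/brind/slostepr, c→lit, → created.

Answer: {brind/, siki=tru, ti=renot}


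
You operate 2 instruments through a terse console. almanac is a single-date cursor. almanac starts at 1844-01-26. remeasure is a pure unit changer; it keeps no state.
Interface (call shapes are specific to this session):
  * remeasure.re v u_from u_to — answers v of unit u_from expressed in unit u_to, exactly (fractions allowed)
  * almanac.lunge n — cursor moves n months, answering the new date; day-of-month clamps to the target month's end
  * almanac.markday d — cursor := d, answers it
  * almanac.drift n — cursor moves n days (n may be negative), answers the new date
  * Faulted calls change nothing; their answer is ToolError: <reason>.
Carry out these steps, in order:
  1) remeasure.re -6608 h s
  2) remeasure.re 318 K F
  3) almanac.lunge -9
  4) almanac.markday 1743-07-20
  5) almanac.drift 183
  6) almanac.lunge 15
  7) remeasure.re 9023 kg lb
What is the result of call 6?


I invoke remeasure.re passing -6608, h, s, which returns -23788800.
I try remeasure.re passing 318, K, F, → 11273/100.
I call almanac.lunge passing -9, → 1843-04-26.
Next I call almanac.markday passing 1743-07-20, which returns 1743-07-20.
Using almanac.drift passing 183, and see 1744-01-19.
I try almanac.lunge passing 15, and get 1745-04-19.
Then remeasure.re passing 9023, kg, lb, giving 128900000000/6479891.

Answer: 1745-04-19


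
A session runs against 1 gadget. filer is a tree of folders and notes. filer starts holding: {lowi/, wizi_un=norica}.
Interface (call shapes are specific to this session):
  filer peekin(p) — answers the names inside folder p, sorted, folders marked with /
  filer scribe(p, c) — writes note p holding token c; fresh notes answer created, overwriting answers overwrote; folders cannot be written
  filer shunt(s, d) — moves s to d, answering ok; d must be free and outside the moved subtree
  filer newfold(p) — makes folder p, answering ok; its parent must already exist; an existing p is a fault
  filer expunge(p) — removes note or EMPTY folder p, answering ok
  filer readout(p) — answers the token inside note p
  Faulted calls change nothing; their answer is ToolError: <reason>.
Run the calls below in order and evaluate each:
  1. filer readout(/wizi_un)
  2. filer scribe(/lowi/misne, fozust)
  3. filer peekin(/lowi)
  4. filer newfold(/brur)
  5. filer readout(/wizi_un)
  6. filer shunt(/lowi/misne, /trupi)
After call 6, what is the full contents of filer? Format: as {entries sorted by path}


Answer: {brur/, lowi/, trupi=fozust, wizi_un=norica}

Derivation:
Next I call filer readout passing p='/wizi_un': norica.
Calling filer scribe passing p='/lowi/misne', c='fozust', and see created.
Next I call filer peekin passing p='/lowi', and get [misne].
Invoking filer newfold passing p='/brur', yielding ok.
I run filer readout passing p='/wizi_un', → norica.
I invoke filer shunt passing s='/lowi/misne', d='/trupi': ok.


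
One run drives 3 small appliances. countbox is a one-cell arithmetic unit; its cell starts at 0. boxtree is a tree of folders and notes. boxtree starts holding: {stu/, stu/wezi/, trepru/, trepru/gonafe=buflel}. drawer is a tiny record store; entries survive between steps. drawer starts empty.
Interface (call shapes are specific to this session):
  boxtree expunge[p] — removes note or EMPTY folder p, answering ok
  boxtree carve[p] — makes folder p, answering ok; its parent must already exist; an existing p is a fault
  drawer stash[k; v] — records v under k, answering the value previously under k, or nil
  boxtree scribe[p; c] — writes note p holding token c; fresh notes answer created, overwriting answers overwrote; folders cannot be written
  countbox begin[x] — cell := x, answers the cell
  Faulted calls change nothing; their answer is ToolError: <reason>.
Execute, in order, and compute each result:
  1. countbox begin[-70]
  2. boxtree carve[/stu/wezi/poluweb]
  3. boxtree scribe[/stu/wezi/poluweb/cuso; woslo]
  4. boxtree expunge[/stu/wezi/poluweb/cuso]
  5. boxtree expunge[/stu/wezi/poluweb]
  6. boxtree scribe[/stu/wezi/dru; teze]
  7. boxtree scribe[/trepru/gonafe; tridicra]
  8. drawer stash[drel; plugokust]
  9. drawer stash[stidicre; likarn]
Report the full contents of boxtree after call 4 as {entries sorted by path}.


Answer: {stu/, stu/wezi/, stu/wezi/poluweb/, trepru/, trepru/gonafe=buflel}

Derivation:
! 1. countbox begin(x='-70') : -70
! 2. boxtree carve(p='/stu/wezi/poluweb') : ok
! 3. boxtree scribe(p='/stu/wezi/poluweb/cuso', c='woslo') : created
! 4. boxtree expunge(p='/stu/wezi/poluweb/cuso') : ok
! 5. boxtree expunge(p='/stu/wezi/poluweb') : ok
! 6. boxtree scribe(p='/stu/wezi/dru', c='teze') : created
! 7. boxtree scribe(p='/trepru/gonafe', c='tridicra') : overwrote
! 8. drawer stash(k='drel', v='plugokust') : nil
! 9. drawer stash(k='stidicre', v='likarn') : nil


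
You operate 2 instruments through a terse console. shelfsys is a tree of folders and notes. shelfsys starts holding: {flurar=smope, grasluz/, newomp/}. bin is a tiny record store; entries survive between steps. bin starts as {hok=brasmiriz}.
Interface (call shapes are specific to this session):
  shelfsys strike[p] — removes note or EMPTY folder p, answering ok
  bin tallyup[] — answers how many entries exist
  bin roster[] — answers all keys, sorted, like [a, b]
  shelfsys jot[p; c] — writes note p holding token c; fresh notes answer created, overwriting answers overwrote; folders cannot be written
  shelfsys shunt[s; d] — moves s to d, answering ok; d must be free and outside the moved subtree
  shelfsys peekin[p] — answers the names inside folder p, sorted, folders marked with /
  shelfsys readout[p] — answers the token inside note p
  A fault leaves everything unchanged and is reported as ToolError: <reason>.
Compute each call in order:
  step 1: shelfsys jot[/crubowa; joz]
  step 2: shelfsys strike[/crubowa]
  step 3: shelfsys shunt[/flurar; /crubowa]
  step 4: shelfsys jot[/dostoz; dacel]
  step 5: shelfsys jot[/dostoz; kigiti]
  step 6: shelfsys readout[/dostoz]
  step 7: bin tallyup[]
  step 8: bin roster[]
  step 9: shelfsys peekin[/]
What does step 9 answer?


Answer: [crubowa, dostoz, grasluz/, newomp/]

Derivation:
Do: shelfsys jot[p=/crubowa; c=joz]
See: created
Do: shelfsys strike[p=/crubowa]
See: ok
Do: shelfsys shunt[s=/flurar; d=/crubowa]
See: ok
Do: shelfsys jot[p=/dostoz; c=dacel]
See: created
Do: shelfsys jot[p=/dostoz; c=kigiti]
See: overwrote
Do: shelfsys readout[p=/dostoz]
See: kigiti
Do: bin tallyup[]
See: 1
Do: bin roster[]
See: [hok]
Do: shelfsys peekin[p=/]
See: [crubowa, dostoz, grasluz/, newomp/]


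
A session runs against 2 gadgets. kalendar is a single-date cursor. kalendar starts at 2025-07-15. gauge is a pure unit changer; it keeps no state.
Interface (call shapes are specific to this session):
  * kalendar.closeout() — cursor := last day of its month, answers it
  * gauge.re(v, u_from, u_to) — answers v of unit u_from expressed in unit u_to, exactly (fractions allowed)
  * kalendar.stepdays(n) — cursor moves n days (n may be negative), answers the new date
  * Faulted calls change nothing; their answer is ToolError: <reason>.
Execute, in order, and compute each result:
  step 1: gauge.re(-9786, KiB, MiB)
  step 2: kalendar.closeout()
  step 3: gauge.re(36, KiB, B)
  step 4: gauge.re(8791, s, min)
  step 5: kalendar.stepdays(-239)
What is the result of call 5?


> gauge.re v: -9786 u_from: KiB u_to: MiB
[out] -4893/512
> kalendar.closeout
[out] 2025-07-31
> gauge.re v: 36 u_from: KiB u_to: B
[out] 36864
> gauge.re v: 8791 u_from: s u_to: min
[out] 8791/60
> kalendar.stepdays n: -239
[out] 2024-12-04

Answer: 2024-12-04
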